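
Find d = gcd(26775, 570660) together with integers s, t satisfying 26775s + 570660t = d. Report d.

15

Euclidean algorithm:
570660 = 21*26775 + 8385
26775 = 3*8385 + 1620
8385 = 5*1620 + 285
1620 = 5*285 + 195
285 = 1*195 + 90
195 = 2*90 + 15
90 = 6*15 + 0
gcd(26775, 570660) = 15.
Back-substituting:
15 = 195 − 2·90
15 = −2·285 + 3·195
15 = 3·1620 − 17·285
15 = −17·8385 + 88·1620
15 = 88·26775 − 281·8385
15 = −281·570660 + 5989·26775
So 15 = (-281)·570660 + (5989)·26775.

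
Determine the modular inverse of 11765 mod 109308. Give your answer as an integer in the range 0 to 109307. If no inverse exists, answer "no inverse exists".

Extended Euclidean algorithm:
109308 = 9*11765 + 3423
11765 = 3*3423 + 1496
3423 = 2*1496 + 431
1496 = 3*431 + 203
431 = 2*203 + 25
203 = 8*25 + 3
25 = 8*3 + 1
3 = 3*1 + 0
gcd = 1, so the inverse exists. Back-substitute:
1 = 25 − 8·3
1 = −8·203 + 65·25
1 = 65·431 − 138·203
1 = −138·1496 + 479·431
1 = 479·3423 − 1096·1496
1 = −1096·11765 + 3767·3423
1 = 3767·109308 − 34999·11765
So 11765·(-34999) ≡ 1 (mod 109308), and -34999 ≡ 74309 (mod 109308).

74309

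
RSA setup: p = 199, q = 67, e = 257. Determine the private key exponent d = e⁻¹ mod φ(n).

7373

φ(n) = (p−1)(q−1) = 198·66 = 13068.
Need d with 257·d ≡ 1 (mod 13068). Apply the extended Euclidean algorithm:
13068 = 50×257 + 218
257 = 1×218 + 39
218 = 5×39 + 23
39 = 1×23 + 16
23 = 1×16 + 7
16 = 2×7 + 2
7 = 3×2 + 1
2 = 2×1 + 0
Back-substitute:
1 = 7 − 3·2
1 = −3·16 + 7·7
1 = 7·23 − 10·16
1 = −10·39 + 17·23
1 = 17·218 − 95·39
1 = −95·257 + 112·218
1 = 112·13068 − 5695·257
So 257·(-5695) ≡ 1 (mod 13068), hence d ≡ -5695 ≡ 7373 (mod 13068).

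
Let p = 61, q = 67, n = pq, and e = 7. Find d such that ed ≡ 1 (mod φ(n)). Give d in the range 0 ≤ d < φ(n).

φ(n) = (p−1)(q−1) = 60·66 = 3960.
Need d with 7·d ≡ 1 (mod 3960). Apply the extended Euclidean algorithm:
3960 = 565×7 + 5
7 = 1×5 + 2
5 = 2×2 + 1
2 = 2×1 + 0
Back-substitute:
1 = 5 − 2·2
1 = −2·7 + 3·5
1 = 3·3960 − 1697·7
So 7·(-1697) ≡ 1 (mod 3960), hence d ≡ -1697 ≡ 2263 (mod 3960).

2263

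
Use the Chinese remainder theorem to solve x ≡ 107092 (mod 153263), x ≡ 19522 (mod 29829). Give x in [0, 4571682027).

4177749946

Write x = 107092 + 153263·k. Then 153263·k ≡ 19522 − 107092 ≡ 1917 (mod 29829).
Need 153263⁻¹ mod 29829. Extended Euclid on (29829, 4118):
29829 = 7×4118 + 1003
4118 = 4×1003 + 106
1003 = 9×106 + 49
106 = 2×49 + 8
49 = 6×8 + 1
8 = 8×1 + 0
Back-substitute:
1 = 49 − 6·8
1 = −6·106 + 13·49
1 = 13·1003 − 123·106
1 = −123·4118 + 505·1003
1 = 505·29829 − 3658·4118
153263⁻¹ ≡ 26171 (mod 29829), so k ≡ 26171·1917 ≡ 27258 (mod 29829).
x = 107092 + 153263·27258 = 4177749946.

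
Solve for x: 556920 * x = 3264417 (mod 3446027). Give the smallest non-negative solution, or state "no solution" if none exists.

252889

First find gcd(556920, 3446027):
3446027 = 6×556920 + 104507
556920 = 5×104507 + 34385
104507 = 3×34385 + 1352
34385 = 25×1352 + 585
1352 = 2×585 + 182
585 = 3×182 + 39
182 = 4×39 + 26
39 = 1×26 + 13
26 = 2×13 + 0
gcd = 13 and 13 | 3264417, so solutions exist. Divide through by 13: 42840x ≡ 251109 (mod 265079).
Now find 42840⁻¹ mod 265079:
265079 = 6×42840 + 8039
42840 = 5×8039 + 2645
8039 = 3×2645 + 104
2645 = 25×104 + 45
104 = 2×45 + 14
45 = 3×14 + 3
14 = 4×3 + 2
3 = 1×2 + 1
2 = 2×1 + 0
Back-substitute:
1 = 3 − 2
1 = −14 + 5·3
1 = 5·45 − 16·14
1 = −16·104 + 37·45
1 = 37·2645 − 941·104
1 = −941·8039 + 2860·2645
1 = 2860·42840 − 15241·8039
1 = −15241·265079 + 94306·42840
So 42840⁻¹ ≡ 94306 (mod 265079).
Then x ≡ 94306·251109 ≡ 252889 (mod 265079); the smallest non-negative solution is x = 252889.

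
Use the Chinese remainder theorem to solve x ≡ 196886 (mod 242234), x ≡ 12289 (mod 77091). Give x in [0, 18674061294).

Write x = 196886 + 242234·k. Then 242234·k ≡ 12289 − 196886 ≡ 46676 (mod 77091).
Need 242234⁻¹ mod 77091. Extended Euclid on (77091, 10961):
77091 = 7*10961 + 364
10961 = 30*364 + 41
364 = 8*41 + 36
41 = 1*36 + 5
36 = 7*5 + 1
5 = 5*1 + 0
Back-substitute:
1 = 36 − 7·5
1 = −7·41 + 8·36
1 = 8·364 − 71·41
1 = −71·10961 + 2138·364
1 = 2138·77091 − 15037·10961
242234⁻¹ ≡ 62054 (mod 77091), so k ≡ 62054·46676 ≡ 46543 (mod 77091).
x = 196886 + 242234·46543 = 11274493948.

11274493948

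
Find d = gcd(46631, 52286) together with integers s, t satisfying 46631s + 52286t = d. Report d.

Repeated division:
52286 = 1×46631 + 5655
46631 = 8×5655 + 1391
5655 = 4×1391 + 91
1391 = 15×91 + 26
91 = 3×26 + 13
26 = 2×13 + 0
gcd(46631, 52286) = 13.
Working backward:
13 = 91 − 3·26
13 = −3·1391 + 46·91
13 = 46·5655 − 187·1391
13 = −187·46631 + 1542·5655
13 = 1542·52286 − 1729·46631
So 13 = (1542)·52286 + (-1729)·46631.

13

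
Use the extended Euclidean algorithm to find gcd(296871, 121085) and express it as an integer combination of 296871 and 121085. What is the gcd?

Repeated division:
296871 = 2×121085 + 54701
121085 = 2×54701 + 11683
54701 = 4×11683 + 7969
11683 = 1×7969 + 3714
7969 = 2×3714 + 541
3714 = 6×541 + 468
541 = 1×468 + 73
468 = 6×73 + 30
73 = 2×30 + 13
30 = 2×13 + 4
13 = 3×4 + 1
4 = 4×1 + 0
gcd(296871, 121085) = 1.
Back-substituting:
1 = 13 − 3·4
1 = −3·30 + 7·13
1 = 7·73 − 17·30
1 = −17·468 + 109·73
1 = 109·541 − 126·468
1 = −126·3714 + 865·541
1 = 865·7969 − 1856·3714
1 = −1856·11683 + 2721·7969
1 = 2721·54701 − 12740·11683
1 = −12740·121085 + 28201·54701
1 = 28201·296871 − 69142·121085
So 1 = (28201)·296871 + (-69142)·121085.

1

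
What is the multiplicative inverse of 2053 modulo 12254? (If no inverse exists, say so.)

gcd(12254, 2053) by repeated division:
12254 = 5*2053 + 1989
2053 = 1*1989 + 64
1989 = 31*64 + 5
64 = 12*5 + 4
5 = 1*4 + 1
4 = 4*1 + 0
The gcd is 1. Working backward:
1 = 5 − 4
1 = −64 + 13·5
1 = 13·1989 − 404·64
1 = −404·2053 + 417·1989
1 = 417·12254 − 2489·2053
Thus 2053·(-2489) ≡ 1 (mod 12254); reducing, -2489 mod 12254 = 9765.

9765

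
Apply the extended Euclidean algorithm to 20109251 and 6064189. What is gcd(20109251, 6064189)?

Repeated division:
20109251 = 3*6064189 + 1916684
6064189 = 3*1916684 + 314137
1916684 = 6*314137 + 31862
314137 = 9*31862 + 27379
31862 = 1*27379 + 4483
27379 = 6*4483 + 481
4483 = 9*481 + 154
481 = 3*154 + 19
154 = 8*19 + 2
19 = 9*2 + 1
2 = 2*1 + 0
gcd(20109251, 6064189) = 1.
Express as a combination:
1 = 19 − 9·2
1 = −9·154 + 73·19
1 = 73·481 − 228·154
1 = −228·4483 + 2125·481
1 = 2125·27379 − 12978·4483
1 = −12978·31862 + 15103·27379
1 = 15103·314137 − 148905·31862
1 = −148905·1916684 + 908533·314137
1 = 908533·6064189 − 2874504·1916684
1 = −2874504·20109251 + 9532045·6064189
So 1 = (-2874504)·20109251 + (9532045)·6064189.

1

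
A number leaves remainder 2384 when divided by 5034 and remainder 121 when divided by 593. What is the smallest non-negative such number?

Write x = 2384 + 5034·k. Then 5034·k ≡ 121 − 2384 ≡ 109 (mod 593).
Need 5034⁻¹ mod 593. Extended Euclid on (593, 290):
593 = 2*290 + 13
290 = 22*13 + 4
13 = 3*4 + 1
4 = 4*1 + 0
Back-substitute:
1 = 13 − 3·4
1 = −3·290 + 67·13
1 = 67·593 − 137·290
5034⁻¹ ≡ 456 (mod 593), so k ≡ 456·109 ≡ 485 (mod 593).
x = 2384 + 5034·485 = 2443874.

2443874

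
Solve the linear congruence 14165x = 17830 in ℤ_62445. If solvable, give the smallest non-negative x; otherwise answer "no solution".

First find gcd(14165, 62445):
62445 = 4*14165 + 5785
14165 = 2*5785 + 2595
5785 = 2*2595 + 595
2595 = 4*595 + 215
595 = 2*215 + 165
215 = 1*165 + 50
165 = 3*50 + 15
50 = 3*15 + 5
15 = 3*5 + 0
gcd = 5 and 5 | 17830, so solutions exist. Divide through by 5: 2833x ≡ 3566 (mod 12489).
Now find 2833⁻¹ mod 12489:
12489 = 4·2833 + 1157
2833 = 2·1157 + 519
1157 = 2·519 + 119
519 = 4·119 + 43
119 = 2·43 + 33
43 = 1·33 + 10
33 = 3·10 + 3
10 = 3·3 + 1
3 = 3·1 + 0
Back-substitute:
1 = 10 − 3·3
1 = −3·33 + 10·10
1 = 10·43 − 13·33
1 = −13·119 + 36·43
1 = 36·519 − 157·119
1 = −157·1157 + 350·519
1 = 350·2833 − 857·1157
1 = −857·12489 + 3778·2833
So 2833⁻¹ ≡ 3778 (mod 12489).
Then x ≡ 3778·3566 ≡ 9206 (mod 12489); the smallest non-negative solution is x = 9206.

9206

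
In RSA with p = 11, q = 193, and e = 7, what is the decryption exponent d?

φ(n) = (p−1)(q−1) = 10·192 = 1920.
Need d with 7·d ≡ 1 (mod 1920). Apply the extended Euclidean algorithm:
1920 = 274×7 + 2
7 = 3×2 + 1
2 = 2×1 + 0
Back-substitute:
1 = 7 − 3·2
1 = −3·1920 + 823·7
So 7·823 ≡ 1 (mod 1920), hence d = 823.

823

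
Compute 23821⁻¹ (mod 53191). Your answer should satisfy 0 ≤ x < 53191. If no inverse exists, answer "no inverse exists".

Extended Euclidean algorithm:
53191 = 2·23821 + 5549
23821 = 4·5549 + 1625
5549 = 3·1625 + 674
1625 = 2·674 + 277
674 = 2·277 + 120
277 = 2·120 + 37
120 = 3·37 + 9
37 = 4·9 + 1
9 = 9·1 + 0
gcd = 1, so the inverse exists. Back-substitute:
1 = 37 − 4·9
1 = −4·120 + 13·37
1 = 13·277 − 30·120
1 = −30·674 + 73·277
1 = 73·1625 − 176·674
1 = −176·5549 + 601·1625
1 = 601·23821 − 2580·5549
1 = −2580·53191 + 5761·23821
So 23821·5761 ≡ 1 (mod 53191).

5761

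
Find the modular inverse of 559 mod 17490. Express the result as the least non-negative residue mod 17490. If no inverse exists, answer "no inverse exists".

13579

Apply the Euclidean algorithm to 17490 and 559:
17490 = 31·559 + 161
559 = 3·161 + 76
161 = 2·76 + 9
76 = 8·9 + 4
9 = 2·4 + 1
4 = 4·1 + 0
gcd = 1, so the inverse exists. Back-substitute:
1 = 9 − 2·4
1 = −2·76 + 17·9
1 = 17·161 − 36·76
1 = −36·559 + 125·161
1 = 125·17490 − 3911·559
So 559·(-3911) ≡ 1 (mod 17490), and -3911 ≡ 13579 (mod 17490).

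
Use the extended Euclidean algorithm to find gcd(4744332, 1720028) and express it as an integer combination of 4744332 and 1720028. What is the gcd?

Repeated division:
4744332 = 2×1720028 + 1304276
1720028 = 1×1304276 + 415752
1304276 = 3×415752 + 57020
415752 = 7×57020 + 16612
57020 = 3×16612 + 7184
16612 = 2×7184 + 2244
7184 = 3×2244 + 452
2244 = 4×452 + 436
452 = 1×436 + 16
436 = 27×16 + 4
16 = 4×4 + 0
gcd(4744332, 1720028) = 4.
Back-substituting:
4 = 436 − 27·16
4 = −27·452 + 28·436
4 = 28·2244 − 139·452
4 = −139·7184 + 445·2244
4 = 445·16612 − 1029·7184
4 = −1029·57020 + 3532·16612
4 = 3532·415752 − 25753·57020
4 = −25753·1304276 + 80791·415752
4 = 80791·1720028 − 106544·1304276
4 = −106544·4744332 + 293879·1720028
So 4 = (-106544)·4744332 + (293879)·1720028.

4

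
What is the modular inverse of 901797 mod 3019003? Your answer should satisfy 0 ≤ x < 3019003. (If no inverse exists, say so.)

no inverse exists

Compute gcd(901797, 3019003):
3019003 = 3*901797 + 313612
901797 = 2*313612 + 274573
313612 = 1*274573 + 39039
274573 = 7*39039 + 1300
39039 = 30*1300 + 39
1300 = 33*39 + 13
39 = 3*13 + 0
Since gcd = 13 > 1, 901797 is not a unit mod 3019003.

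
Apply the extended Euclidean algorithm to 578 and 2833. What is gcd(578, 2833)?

1

Euclidean algorithm:
2833 = 4·578 + 521
578 = 1·521 + 57
521 = 9·57 + 8
57 = 7·8 + 1
8 = 8·1 + 0
gcd(578, 2833) = 1.
Express as a combination:
1 = 57 − 7·8
1 = −7·521 + 64·57
1 = 64·578 − 71·521
1 = −71·2833 + 348·578
So 1 = (-71)·2833 + (348)·578.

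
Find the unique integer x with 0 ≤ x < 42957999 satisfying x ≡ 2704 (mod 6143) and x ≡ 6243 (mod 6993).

Write x = 2704 + 6143·k. Then 6143·k ≡ 6243 − 2704 ≡ 3539 (mod 6993).
Need 6143⁻¹ mod 6993. Extended Euclid on (6993, 6143):
6993 = 1×6143 + 850
6143 = 7×850 + 193
850 = 4×193 + 78
193 = 2×78 + 37
78 = 2×37 + 4
37 = 9×4 + 1
4 = 4×1 + 0
Back-substitute:
1 = 37 − 9·4
1 = −9·78 + 19·37
1 = 19·193 − 47·78
1 = −47·850 + 207·193
1 = 207·6143 − 1496·850
1 = −1496·6993 + 1703·6143
6143⁻¹ ≡ 1703 (mod 6993), so k ≡ 1703·3539 ≡ 5944 (mod 6993).
x = 2704 + 6143·5944 = 36516696.

36516696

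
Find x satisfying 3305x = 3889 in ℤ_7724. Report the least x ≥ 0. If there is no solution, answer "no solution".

7197

First find gcd(3305, 7724):
7724 = 2×3305 + 1114
3305 = 2×1114 + 1077
1114 = 1×1077 + 37
1077 = 29×37 + 4
37 = 9×4 + 1
4 = 4×1 + 0
gcd = 1, so a unique solution mod 7724 exists.
Back-substitute for the Bézout coefficients:
1 = 37 − 9·4
1 = −9·1077 + 262·37
1 = 262·1114 − 271·1077
1 = −271·3305 + 804·1114
1 = 804·7724 − 1879·3305
So 3305·(-1879) ≡ 1 (mod 7724), giving 3305⁻¹ ≡ 5845.
x ≡ 3305⁻¹·3889 ≡ 5845·3889 ≡ 7197 (mod 7724).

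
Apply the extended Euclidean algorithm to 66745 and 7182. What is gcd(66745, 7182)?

7

Repeated division:
66745 = 9×7182 + 2107
7182 = 3×2107 + 861
2107 = 2×861 + 385
861 = 2×385 + 91
385 = 4×91 + 21
91 = 4×21 + 7
21 = 3×7 + 0
gcd(66745, 7182) = 7.
Working backward:
7 = 91 − 4·21
7 = −4·385 + 17·91
7 = 17·861 − 38·385
7 = −38·2107 + 93·861
7 = 93·7182 − 317·2107
7 = −317·66745 + 2946·7182
So 7 = (-317)·66745 + (2946)·7182.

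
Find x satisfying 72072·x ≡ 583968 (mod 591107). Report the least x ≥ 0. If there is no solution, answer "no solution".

First find gcd(72072, 591107):
591107 = 8×72072 + 14531
72072 = 4×14531 + 13948
14531 = 1×13948 + 583
13948 = 23×583 + 539
583 = 1×539 + 44
539 = 12×44 + 11
44 = 4×11 + 0
gcd = 11 and 11 | 583968, so solutions exist. Divide through by 11: 6552x ≡ 53088 (mod 53737).
Now find 6552⁻¹ mod 53737:
53737 = 8*6552 + 1321
6552 = 4*1321 + 1268
1321 = 1*1268 + 53
1268 = 23*53 + 49
53 = 1*49 + 4
49 = 12*4 + 1
4 = 4*1 + 0
Back-substitute:
1 = 49 − 12·4
1 = −12·53 + 13·49
1 = 13·1268 − 311·53
1 = −311·1321 + 324·1268
1 = 324·6552 − 1607·1321
1 = −1607·53737 + 13180·6552
So 6552⁻¹ ≡ 13180 (mod 53737).
Then x ≡ 13180·53088 ≡ 44100 (mod 53737); the smallest non-negative solution is x = 44100.

44100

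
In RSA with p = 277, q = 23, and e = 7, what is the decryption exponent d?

1735

φ(n) = (p−1)(q−1) = 276·22 = 6072.
Need d with 7·d ≡ 1 (mod 6072). Apply the extended Euclidean algorithm:
6072 = 867·7 + 3
7 = 2·3 + 1
3 = 3·1 + 0
Back-substitute:
1 = 7 − 2·3
1 = −2·6072 + 1735·7
So 7·1735 ≡ 1 (mod 6072), hence d = 1735.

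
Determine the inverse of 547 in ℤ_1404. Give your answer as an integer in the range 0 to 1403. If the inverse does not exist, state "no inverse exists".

1327

Apply the Euclidean algorithm to 1404 and 547:
1404 = 2·547 + 310
547 = 1·310 + 237
310 = 1·237 + 73
237 = 3·73 + 18
73 = 4·18 + 1
18 = 18·1 + 0
gcd = 1, so the inverse exists. Back-substitute:
1 = 73 − 4·18
1 = −4·237 + 13·73
1 = 13·310 − 17·237
1 = −17·547 + 30·310
1 = 30·1404 − 77·547
Thus 547·(-77) ≡ 1 (mod 1404); reducing, -77 mod 1404 = 1327.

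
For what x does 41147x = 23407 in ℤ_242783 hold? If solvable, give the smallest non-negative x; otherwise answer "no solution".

First find gcd(41147, 242783):
242783 = 5×41147 + 37048
41147 = 1×37048 + 4099
37048 = 9×4099 + 157
4099 = 26×157 + 17
157 = 9×17 + 4
17 = 4×4 + 1
4 = 4×1 + 0
gcd = 1, so a unique solution mod 242783 exists.
Back-substitute for the Bézout coefficients:
1 = 17 − 4·4
1 = −4·157 + 37·17
1 = 37·4099 − 966·157
1 = −966·37048 + 8731·4099
1 = 8731·41147 − 9697·37048
1 = −9697·242783 + 57216·41147
So 41147·(57216) ≡ 1 (mod 242783), giving 41147⁻¹ ≡ 57216.
x ≡ 41147⁻¹·23407 ≡ 57216·23407 ≡ 63884 (mod 242783).

63884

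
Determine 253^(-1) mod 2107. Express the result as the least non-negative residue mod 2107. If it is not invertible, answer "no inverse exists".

Apply the Euclidean algorithm to 2107 and 253:
2107 = 8*253 + 83
253 = 3*83 + 4
83 = 20*4 + 3
4 = 1*3 + 1
3 = 3*1 + 0
gcd = 1, so the inverse exists. Back-substitute:
1 = 4 − 3
1 = −83 + 21·4
1 = 21·253 − 64·83
1 = −64·2107 + 533·253
So 253·533 ≡ 1 (mod 2107).

533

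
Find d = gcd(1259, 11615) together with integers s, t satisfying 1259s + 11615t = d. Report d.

Apply Euclid's algorithm to 11615 and 1259:
11615 = 9×1259 + 284
1259 = 4×284 + 123
284 = 2×123 + 38
123 = 3×38 + 9
38 = 4×9 + 2
9 = 4×2 + 1
2 = 2×1 + 0
gcd(1259, 11615) = 1.
Working backward:
1 = 9 − 4·2
1 = −4·38 + 17·9
1 = 17·123 − 55·38
1 = −55·284 + 127·123
1 = 127·1259 − 563·284
1 = −563·11615 + 5194·1259
So 1 = (-563)·11615 + (5194)·1259.

1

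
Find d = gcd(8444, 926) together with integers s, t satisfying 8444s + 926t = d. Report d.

Apply Euclid's algorithm to 8444 and 926:
8444 = 9*926 + 110
926 = 8*110 + 46
110 = 2*46 + 18
46 = 2*18 + 10
18 = 1*10 + 8
10 = 1*8 + 2
8 = 4*2 + 0
gcd(8444, 926) = 2.
Back-substituting:
2 = 10 − 8
2 = −18 + 2·10
2 = 2·46 − 5·18
2 = −5·110 + 12·46
2 = 12·926 − 101·110
2 = −101·8444 + 921·926
So 2 = (-101)·8444 + (921)·926.

2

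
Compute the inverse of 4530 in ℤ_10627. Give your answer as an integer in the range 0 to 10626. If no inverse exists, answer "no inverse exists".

3418

Apply the Euclidean algorithm to 10627 and 4530:
10627 = 2*4530 + 1567
4530 = 2*1567 + 1396
1567 = 1*1396 + 171
1396 = 8*171 + 28
171 = 6*28 + 3
28 = 9*3 + 1
3 = 3*1 + 0
gcd = 1, so the inverse exists. Back-substitute:
1 = 28 − 9·3
1 = −9·171 + 55·28
1 = 55·1396 − 449·171
1 = −449·1567 + 504·1396
1 = 504·4530 − 1457·1567
1 = −1457·10627 + 3418·4530
So 4530·3418 ≡ 1 (mod 10627).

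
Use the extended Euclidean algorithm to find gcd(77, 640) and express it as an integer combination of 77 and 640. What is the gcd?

1

Apply Euclid's algorithm to 640 and 77:
640 = 8×77 + 24
77 = 3×24 + 5
24 = 4×5 + 4
5 = 1×4 + 1
4 = 4×1 + 0
gcd(77, 640) = 1.
Working backward:
1 = 5 − 4
1 = −24 + 5·5
1 = 5·77 − 16·24
1 = −16·640 + 133·77
So 1 = (-16)·640 + (133)·77.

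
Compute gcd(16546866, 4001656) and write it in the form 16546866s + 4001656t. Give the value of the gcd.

Repeated division:
16546866 = 4×4001656 + 540242
4001656 = 7×540242 + 219962
540242 = 2×219962 + 100318
219962 = 2×100318 + 19326
100318 = 5×19326 + 3688
19326 = 5×3688 + 886
3688 = 4×886 + 144
886 = 6×144 + 22
144 = 6×22 + 12
22 = 1×12 + 10
12 = 1×10 + 2
10 = 5×2 + 0
gcd(16546866, 4001656) = 2.
Express as a combination:
2 = 12 − 10
2 = −22 + 2·12
2 = 2·144 − 13·22
2 = −13·886 + 80·144
2 = 80·3688 − 333·886
2 = −333·19326 + 1745·3688
2 = 1745·100318 − 9058·19326
2 = −9058·219962 + 19861·100318
2 = 19861·540242 − 48780·219962
2 = −48780·4001656 + 361321·540242
2 = 361321·16546866 − 1494064·4001656
So 2 = (361321)·16546866 + (-1494064)·4001656.

2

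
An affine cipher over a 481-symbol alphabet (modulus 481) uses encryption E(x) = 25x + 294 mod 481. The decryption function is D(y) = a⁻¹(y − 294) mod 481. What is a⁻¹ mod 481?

Extended Euclidean algorithm:
481 = 19*25 + 6
25 = 4*6 + 1
6 = 6*1 + 0
Since gcd(25, 481) = 1, back-substitute to write 1 as a combination:
1 = 25 − 4·6
1 = −4·481 + 77·25
So 25·77 ≡ 1 (mod 481).

77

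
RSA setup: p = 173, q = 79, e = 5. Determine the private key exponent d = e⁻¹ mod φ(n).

φ(n) = (p−1)(q−1) = 172·78 = 13416.
Need d with 5·d ≡ 1 (mod 13416). Apply the extended Euclidean algorithm:
13416 = 2683·5 + 1
5 = 5·1 + 0
Back-substitute:
1 = 13416 − 2683·5
So 5·(-2683) ≡ 1 (mod 13416), hence d ≡ -2683 ≡ 10733 (mod 13416).

10733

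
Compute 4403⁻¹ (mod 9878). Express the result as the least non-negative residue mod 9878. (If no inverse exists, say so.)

7473

Apply the Euclidean algorithm to 9878 and 4403:
9878 = 2*4403 + 1072
4403 = 4*1072 + 115
1072 = 9*115 + 37
115 = 3*37 + 4
37 = 9*4 + 1
4 = 4*1 + 0
Since gcd(4403, 9878) = 1, back-substitute to write 1 as a combination:
1 = 37 − 9·4
1 = −9·115 + 28·37
1 = 28·1072 − 261·115
1 = −261·4403 + 1072·1072
1 = 1072·9878 − 2405·4403
Hence 4403⁻¹ ≡ -2405 ≡ 7473 (mod 9878).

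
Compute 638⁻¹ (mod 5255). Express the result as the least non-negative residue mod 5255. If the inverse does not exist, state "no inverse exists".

1392

gcd(5255, 638) by repeated division:
5255 = 8*638 + 151
638 = 4*151 + 34
151 = 4*34 + 15
34 = 2*15 + 4
15 = 3*4 + 3
4 = 1*3 + 1
3 = 3*1 + 0
gcd = 1, so the inverse exists. Back-substitute:
1 = 4 − 3
1 = −15 + 4·4
1 = 4·34 − 9·15
1 = −9·151 + 40·34
1 = 40·638 − 169·151
1 = −169·5255 + 1392·638
So 638·1392 ≡ 1 (mod 5255).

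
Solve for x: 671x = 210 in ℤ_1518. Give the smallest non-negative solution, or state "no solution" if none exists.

gcd(671, 1518):
1518 = 2·671 + 176
671 = 3·176 + 143
176 = 1·143 + 33
143 = 4·33 + 11
33 = 3·11 + 0
gcd = 11, but 11 ∤ 210, so the congruence has no solution.

no solution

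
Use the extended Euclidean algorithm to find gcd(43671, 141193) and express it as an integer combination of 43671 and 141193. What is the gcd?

Euclidean algorithm:
141193 = 3*43671 + 10180
43671 = 4*10180 + 2951
10180 = 3*2951 + 1327
2951 = 2*1327 + 297
1327 = 4*297 + 139
297 = 2*139 + 19
139 = 7*19 + 6
19 = 3*6 + 1
6 = 6*1 + 0
gcd(43671, 141193) = 1.
Back-substituting:
1 = 19 − 3·6
1 = −3·139 + 22·19
1 = 22·297 − 47·139
1 = −47·1327 + 210·297
1 = 210·2951 − 467·1327
1 = −467·10180 + 1611·2951
1 = 1611·43671 − 6911·10180
1 = −6911·141193 + 22344·43671
So 1 = (-6911)·141193 + (22344)·43671.

1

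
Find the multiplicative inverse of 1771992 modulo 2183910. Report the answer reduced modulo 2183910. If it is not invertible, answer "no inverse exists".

Euclidean algorithm on 2183910, 1771992:
2183910 = 1*1771992 + 411918
1771992 = 4*411918 + 124320
411918 = 3*124320 + 38958
124320 = 3*38958 + 7446
38958 = 5*7446 + 1728
7446 = 4*1728 + 534
1728 = 3*534 + 126
534 = 4*126 + 30
126 = 4*30 + 6
30 = 5*6 + 0
gcd(1771992, 2183910) = 6 ≠ 1, so 1771992 has no multiplicative inverse modulo 2183910.

no inverse exists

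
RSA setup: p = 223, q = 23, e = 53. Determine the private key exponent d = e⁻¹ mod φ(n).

φ(n) = (p−1)(q−1) = 222·22 = 4884.
Need d with 53·d ≡ 1 (mod 4884). Apply the extended Euclidean algorithm:
4884 = 92·53 + 8
53 = 6·8 + 5
8 = 1·5 + 3
5 = 1·3 + 2
3 = 1·2 + 1
2 = 2·1 + 0
Back-substitute:
1 = 3 − 2
1 = −5 + 2·3
1 = 2·8 − 3·5
1 = −3·53 + 20·8
1 = 20·4884 − 1843·53
So 53·(-1843) ≡ 1 (mod 4884), hence d ≡ -1843 ≡ 3041 (mod 4884).

3041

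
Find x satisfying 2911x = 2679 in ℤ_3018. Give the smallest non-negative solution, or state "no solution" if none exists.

2175

First find gcd(2911, 3018):
3018 = 1×2911 + 107
2911 = 27×107 + 22
107 = 4×22 + 19
22 = 1×19 + 3
19 = 6×3 + 1
3 = 3×1 + 0
gcd = 1, so a unique solution mod 3018 exists.
Back-substitute for the Bézout coefficients:
1 = 19 − 6·3
1 = −6·22 + 7·19
1 = 7·107 − 34·22
1 = −34·2911 + 925·107
1 = 925·3018 − 959·2911
So 2911·(-959) ≡ 1 (mod 3018), giving 2911⁻¹ ≡ 2059.
x ≡ 2911⁻¹·2679 ≡ 2059·2679 ≡ 2175 (mod 3018).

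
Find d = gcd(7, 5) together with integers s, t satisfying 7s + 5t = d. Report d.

1

Repeated division:
7 = 1×5 + 2
5 = 2×2 + 1
2 = 2×1 + 0
gcd(7, 5) = 1.
Working backward:
1 = 5 − 2·2
1 = −2·7 + 3·5
So 1 = (-2)·7 + (3)·5.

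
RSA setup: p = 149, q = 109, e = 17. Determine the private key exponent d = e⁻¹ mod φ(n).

φ(n) = (p−1)(q−1) = 148·108 = 15984.
Need d with 17·d ≡ 1 (mod 15984). Apply the extended Euclidean algorithm:
15984 = 940×17 + 4
17 = 4×4 + 1
4 = 4×1 + 0
Back-substitute:
1 = 17 − 4·4
1 = −4·15984 + 3761·17
So 17·3761 ≡ 1 (mod 15984), hence d = 3761.

3761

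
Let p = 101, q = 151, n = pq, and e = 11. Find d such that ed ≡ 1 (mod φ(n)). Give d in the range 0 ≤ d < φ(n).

φ(n) = (p−1)(q−1) = 100·150 = 15000.
Need d with 11·d ≡ 1 (mod 15000). Apply the extended Euclidean algorithm:
15000 = 1363×11 + 7
11 = 1×7 + 4
7 = 1×4 + 3
4 = 1×3 + 1
3 = 3×1 + 0
Back-substitute:
1 = 4 − 3
1 = −7 + 2·4
1 = 2·11 − 3·7
1 = −3·15000 + 4091·11
So 11·4091 ≡ 1 (mod 15000), hence d = 4091.

4091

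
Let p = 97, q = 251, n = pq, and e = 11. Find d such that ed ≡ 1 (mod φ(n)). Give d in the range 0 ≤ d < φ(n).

13091

φ(n) = (p−1)(q−1) = 96·250 = 24000.
Need d with 11·d ≡ 1 (mod 24000). Apply the extended Euclidean algorithm:
24000 = 2181×11 + 9
11 = 1×9 + 2
9 = 4×2 + 1
2 = 2×1 + 0
Back-substitute:
1 = 9 − 4·2
1 = −4·11 + 5·9
1 = 5·24000 − 10909·11
So 11·(-10909) ≡ 1 (mod 24000), hence d ≡ -10909 ≡ 13091 (mod 24000).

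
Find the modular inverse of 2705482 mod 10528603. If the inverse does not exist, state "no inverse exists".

2448221

gcd(10528603, 2705482) by repeated division:
10528603 = 3*2705482 + 2412157
2705482 = 1*2412157 + 293325
2412157 = 8*293325 + 65557
293325 = 4*65557 + 31097
65557 = 2*31097 + 3363
31097 = 9*3363 + 830
3363 = 4*830 + 43
830 = 19*43 + 13
43 = 3*13 + 4
13 = 3*4 + 1
4 = 4*1 + 0
gcd = 1, so the inverse exists. Back-substitute:
1 = 13 − 3·4
1 = −3·43 + 10·13
1 = 10·830 − 193·43
1 = −193·3363 + 782·830
1 = 782·31097 − 7231·3363
1 = −7231·65557 + 15244·31097
1 = 15244·293325 − 68207·65557
1 = −68207·2412157 + 560900·293325
1 = 560900·2705482 − 629107·2412157
1 = −629107·10528603 + 2448221·2705482
So 2705482·2448221 ≡ 1 (mod 10528603).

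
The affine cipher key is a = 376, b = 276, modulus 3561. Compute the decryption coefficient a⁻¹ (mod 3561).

3400

gcd(3561, 376) by repeated division:
3561 = 9*376 + 177
376 = 2*177 + 22
177 = 8*22 + 1
22 = 22*1 + 0
The gcd is 1. Working backward:
1 = 177 − 8·22
1 = −8·376 + 17·177
1 = 17·3561 − 161·376
Thus 376·(-161) ≡ 1 (mod 3561); reducing, -161 mod 3561 = 3400.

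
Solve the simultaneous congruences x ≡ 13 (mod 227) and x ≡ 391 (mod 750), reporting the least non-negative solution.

25891

Write x = 13 + 227·k. Then 227·k ≡ 391 − 13 ≡ 378 (mod 750).
Need 227⁻¹ mod 750. Extended Euclid on (750, 227):
750 = 3×227 + 69
227 = 3×69 + 20
69 = 3×20 + 9
20 = 2×9 + 2
9 = 4×2 + 1
2 = 2×1 + 0
Back-substitute:
1 = 9 − 4·2
1 = −4·20 + 9·9
1 = 9·69 − 31·20
1 = −31·227 + 102·69
1 = 102·750 − 337·227
227⁻¹ ≡ 413 (mod 750), so k ≡ 413·378 ≡ 114 (mod 750).
x = 13 + 227·114 = 25891.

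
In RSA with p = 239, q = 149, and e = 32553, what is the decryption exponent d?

φ(n) = (p−1)(q−1) = 238·148 = 35224.
Need d with 32553·d ≡ 1 (mod 35224). Apply the extended Euclidean algorithm:
35224 = 1*32553 + 2671
32553 = 12*2671 + 501
2671 = 5*501 + 166
501 = 3*166 + 3
166 = 55*3 + 1
3 = 3*1 + 0
Back-substitute:
1 = 166 − 55·3
1 = −55·501 + 166·166
1 = 166·2671 − 885·501
1 = −885·32553 + 10786·2671
1 = 10786·35224 − 11671·32553
So 32553·(-11671) ≡ 1 (mod 35224), hence d ≡ -11671 ≡ 23553 (mod 35224).

23553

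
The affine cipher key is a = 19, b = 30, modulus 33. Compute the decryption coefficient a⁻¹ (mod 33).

7

gcd(33, 19) by repeated division:
33 = 1·19 + 14
19 = 1·14 + 5
14 = 2·5 + 4
5 = 1·4 + 1
4 = 4·1 + 0
The gcd is 1. Working backward:
1 = 5 − 4
1 = −14 + 3·5
1 = 3·19 − 4·14
1 = −4·33 + 7·19
So 19·7 ≡ 1 (mod 33).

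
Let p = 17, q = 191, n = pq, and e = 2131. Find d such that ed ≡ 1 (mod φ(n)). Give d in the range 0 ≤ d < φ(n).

φ(n) = (p−1)(q−1) = 16·190 = 3040.
Need d with 2131·d ≡ 1 (mod 3040). Apply the extended Euclidean algorithm:
3040 = 1*2131 + 909
2131 = 2*909 + 313
909 = 2*313 + 283
313 = 1*283 + 30
283 = 9*30 + 13
30 = 2*13 + 4
13 = 3*4 + 1
4 = 4*1 + 0
Back-substitute:
1 = 13 − 3·4
1 = −3·30 + 7·13
1 = 7·283 − 66·30
1 = −66·313 + 73·283
1 = 73·909 − 212·313
1 = −212·2131 + 497·909
1 = 497·3040 − 709·2131
So 2131·(-709) ≡ 1 (mod 3040), hence d ≡ -709 ≡ 2331 (mod 3040).

2331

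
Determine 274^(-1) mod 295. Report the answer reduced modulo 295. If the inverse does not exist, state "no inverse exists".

14

Run Euclid on (295, 274):
295 = 1*274 + 21
274 = 13*21 + 1
21 = 21*1 + 0
Since gcd(274, 295) = 1, back-substitute to write 1 as a combination:
1 = 274 − 13·21
1 = −13·295 + 14·274
So 274·14 ≡ 1 (mod 295).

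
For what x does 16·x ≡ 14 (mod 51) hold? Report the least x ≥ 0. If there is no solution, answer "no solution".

20

First find gcd(16, 51):
51 = 3×16 + 3
16 = 5×3 + 1
3 = 3×1 + 0
gcd = 1, so a unique solution mod 51 exists.
Back-substitute for the Bézout coefficients:
1 = 16 − 5·3
1 = −5·51 + 16·16
So 16·(16) ≡ 1 (mod 51), giving 16⁻¹ ≡ 16.
x ≡ 16⁻¹·14 ≡ 16·14 ≡ 20 (mod 51).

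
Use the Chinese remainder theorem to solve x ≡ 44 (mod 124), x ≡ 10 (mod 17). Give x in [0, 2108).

Write x = 44 + 124·k. Then 124·k ≡ 10 − 44 ≡ 0 (mod 17).
Need 124⁻¹ mod 17. Extended Euclid on (17, 5):
17 = 3×5 + 2
5 = 2×2 + 1
2 = 2×1 + 0
Back-substitute:
1 = 5 − 2·2
1 = −2·17 + 7·5
124⁻¹ ≡ 7 (mod 17), so k ≡ 7·0 ≡ 0 (mod 17).
x = 44 + 124·0 = 44.

44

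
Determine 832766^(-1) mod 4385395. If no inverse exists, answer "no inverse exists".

Run Euclid on (4385395, 832766):
4385395 = 5×832766 + 221565
832766 = 3×221565 + 168071
221565 = 1×168071 + 53494
168071 = 3×53494 + 7589
53494 = 7×7589 + 371
7589 = 20×371 + 169
371 = 2×169 + 33
169 = 5×33 + 4
33 = 8×4 + 1
4 = 4×1 + 0
The gcd is 1. Working backward:
1 = 33 − 8·4
1 = −8·169 + 41·33
1 = 41·371 − 90·169
1 = −90·7589 + 1841·371
1 = 1841·53494 − 12977·7589
1 = −12977·168071 + 40772·53494
1 = 40772·221565 − 53749·168071
1 = −53749·832766 + 202019·221565
1 = 202019·4385395 − 1063844·832766
So 832766·(-1063844) ≡ 1 (mod 4385395), and -1063844 ≡ 3321551 (mod 4385395).

3321551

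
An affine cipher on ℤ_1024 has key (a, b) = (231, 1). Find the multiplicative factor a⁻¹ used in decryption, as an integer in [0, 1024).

727

Apply the Euclidean algorithm to 1024 and 231:
1024 = 4×231 + 100
231 = 2×100 + 31
100 = 3×31 + 7
31 = 4×7 + 3
7 = 2×3 + 1
3 = 3×1 + 0
gcd = 1, so the inverse exists. Back-substitute:
1 = 7 − 2·3
1 = −2·31 + 9·7
1 = 9·100 − 29·31
1 = −29·231 + 67·100
1 = 67·1024 − 297·231
So 231·(-297) ≡ 1 (mod 1024), and -297 ≡ 727 (mod 1024).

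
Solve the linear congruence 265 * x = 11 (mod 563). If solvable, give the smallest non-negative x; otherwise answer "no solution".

First find gcd(265, 563):
563 = 2×265 + 33
265 = 8×33 + 1
33 = 33×1 + 0
gcd = 1, so a unique solution mod 563 exists.
Back-substitute for the Bézout coefficients:
1 = 265 − 8·33
1 = −8·563 + 17·265
So 265·(17) ≡ 1 (mod 563), giving 265⁻¹ ≡ 17.
x ≡ 265⁻¹·11 ≡ 17·11 ≡ 187 (mod 563).

187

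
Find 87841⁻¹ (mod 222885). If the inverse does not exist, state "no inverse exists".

Euclidean algorithm on 222885, 87841:
222885 = 2×87841 + 47203
87841 = 1×47203 + 40638
47203 = 1×40638 + 6565
40638 = 6×6565 + 1248
6565 = 5×1248 + 325
1248 = 3×325 + 273
325 = 1×273 + 52
273 = 5×52 + 13
52 = 4×13 + 0
The gcd is 13, not 1, hence no inverse exists.

no inverse exists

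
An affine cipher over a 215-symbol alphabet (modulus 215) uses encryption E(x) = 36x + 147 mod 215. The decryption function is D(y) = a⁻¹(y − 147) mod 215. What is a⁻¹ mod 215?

Apply the Euclidean algorithm to 215 and 36:
215 = 5·36 + 35
36 = 1·35 + 1
35 = 35·1 + 0
Since gcd(36, 215) = 1, back-substitute to write 1 as a combination:
1 = 36 − 35
1 = −215 + 6·36
So 36·6 ≡ 1 (mod 215).

6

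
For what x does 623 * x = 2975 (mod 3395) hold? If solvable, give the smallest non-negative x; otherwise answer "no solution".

250

First find gcd(623, 3395):
3395 = 5·623 + 280
623 = 2·280 + 63
280 = 4·63 + 28
63 = 2·28 + 7
28 = 4·7 + 0
gcd = 7 and 7 | 2975, so solutions exist. Divide through by 7: 89x ≡ 425 (mod 485).
Now find 89⁻¹ mod 485:
485 = 5×89 + 40
89 = 2×40 + 9
40 = 4×9 + 4
9 = 2×4 + 1
4 = 4×1 + 0
Back-substitute:
1 = 9 − 2·4
1 = −2·40 + 9·9
1 = 9·89 − 20·40
1 = −20·485 + 109·89
So 89⁻¹ ≡ 109 (mod 485).
Then x ≡ 109·425 ≡ 250 (mod 485); the smallest non-negative solution is x = 250.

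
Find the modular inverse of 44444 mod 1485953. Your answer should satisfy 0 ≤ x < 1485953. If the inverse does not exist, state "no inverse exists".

gcd(1485953, 44444) by repeated division:
1485953 = 33×44444 + 19301
44444 = 2×19301 + 5842
19301 = 3×5842 + 1775
5842 = 3×1775 + 517
1775 = 3×517 + 224
517 = 2×224 + 69
224 = 3×69 + 17
69 = 4×17 + 1
17 = 17×1 + 0
gcd = 1, so the inverse exists. Back-substitute:
1 = 69 − 4·17
1 = −4·224 + 13·69
1 = 13·517 − 30·224
1 = −30·1775 + 103·517
1 = 103·5842 − 339·1775
1 = −339·19301 + 1120·5842
1 = 1120·44444 − 2579·19301
1 = −2579·1485953 + 86227·44444
So 44444·86227 ≡ 1 (mod 1485953).

86227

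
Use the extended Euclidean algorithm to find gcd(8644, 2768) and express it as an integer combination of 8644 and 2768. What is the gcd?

4

Apply Euclid's algorithm to 8644 and 2768:
8644 = 3·2768 + 340
2768 = 8·340 + 48
340 = 7·48 + 4
48 = 12·4 + 0
gcd(8644, 2768) = 4.
Working backward:
4 = 340 − 7·48
4 = −7·2768 + 57·340
4 = 57·8644 − 178·2768
So 4 = (57)·8644 + (-178)·2768.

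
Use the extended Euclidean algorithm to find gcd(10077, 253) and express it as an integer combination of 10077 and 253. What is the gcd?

1

Repeated division:
10077 = 39·253 + 210
253 = 1·210 + 43
210 = 4·43 + 38
43 = 1·38 + 5
38 = 7·5 + 3
5 = 1·3 + 2
3 = 1·2 + 1
2 = 2·1 + 0
gcd(10077, 253) = 1.
Back-substituting:
1 = 3 − 2
1 = −5 + 2·3
1 = 2·38 − 15·5
1 = −15·43 + 17·38
1 = 17·210 − 83·43
1 = −83·253 + 100·210
1 = 100·10077 − 3983·253
So 1 = (100)·10077 + (-3983)·253.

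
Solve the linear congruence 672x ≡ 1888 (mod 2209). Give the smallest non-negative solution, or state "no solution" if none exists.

First find gcd(672, 2209):
2209 = 3×672 + 193
672 = 3×193 + 93
193 = 2×93 + 7
93 = 13×7 + 2
7 = 3×2 + 1
2 = 2×1 + 0
gcd = 1, so a unique solution mod 2209 exists.
Back-substitute for the Bézout coefficients:
1 = 7 − 3·2
1 = −3·93 + 40·7
1 = 40·193 − 83·93
1 = −83·672 + 289·193
1 = 289·2209 − 950·672
So 672·(-950) ≡ 1 (mod 2209), giving 672⁻¹ ≡ 1259.
x ≡ 672⁻¹·1888 ≡ 1259·1888 ≡ 108 (mod 2209).

108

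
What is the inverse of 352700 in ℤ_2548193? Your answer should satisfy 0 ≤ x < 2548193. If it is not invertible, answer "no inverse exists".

gcd(2548193, 352700) by repeated division:
2548193 = 7·352700 + 79293
352700 = 4·79293 + 35528
79293 = 2·35528 + 8237
35528 = 4·8237 + 2580
8237 = 3·2580 + 497
2580 = 5·497 + 95
497 = 5·95 + 22
95 = 4·22 + 7
22 = 3·7 + 1
7 = 7·1 + 0
The gcd is 1. Working backward:
1 = 22 − 3·7
1 = −3·95 + 13·22
1 = 13·497 − 68·95
1 = −68·2580 + 353·497
1 = 353·8237 − 1127·2580
1 = −1127·35528 + 4861·8237
1 = 4861·79293 − 10849·35528
1 = −10849·352700 + 48257·79293
1 = 48257·2548193 − 348648·352700
Thus 352700·(-348648) ≡ 1 (mod 2548193); reducing, -348648 mod 2548193 = 2199545.

2199545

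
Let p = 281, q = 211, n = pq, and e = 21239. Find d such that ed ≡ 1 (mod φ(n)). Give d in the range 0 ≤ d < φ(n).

φ(n) = (p−1)(q−1) = 280·210 = 58800.
Need d with 21239·d ≡ 1 (mod 58800). Apply the extended Euclidean algorithm:
58800 = 2·21239 + 16322
21239 = 1·16322 + 4917
16322 = 3·4917 + 1571
4917 = 3·1571 + 204
1571 = 7·204 + 143
204 = 1·143 + 61
143 = 2·61 + 21
61 = 2·21 + 19
21 = 1·19 + 2
19 = 9·2 + 1
2 = 2·1 + 0
Back-substitute:
1 = 19 − 9·2
1 = −9·21 + 10·19
1 = 10·61 − 29·21
1 = −29·143 + 68·61
1 = 68·204 − 97·143
1 = −97·1571 + 747·204
1 = 747·4917 − 2338·1571
1 = −2338·16322 + 7761·4917
1 = 7761·21239 − 10099·16322
1 = −10099·58800 + 27959·21239
So 21239·27959 ≡ 1 (mod 58800), hence d = 27959.

27959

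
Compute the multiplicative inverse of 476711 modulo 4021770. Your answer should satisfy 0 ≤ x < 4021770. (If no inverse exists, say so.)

Extended Euclidean algorithm:
4021770 = 8·476711 + 208082
476711 = 2·208082 + 60547
208082 = 3·60547 + 26441
60547 = 2·26441 + 7665
26441 = 3·7665 + 3446
7665 = 2·3446 + 773
3446 = 4·773 + 354
773 = 2·354 + 65
354 = 5·65 + 29
65 = 2·29 + 7
29 = 4·7 + 1
7 = 7·1 + 0
Since gcd(476711, 4021770) = 1, back-substitute to write 1 as a combination:
1 = 29 − 4·7
1 = −4·65 + 9·29
1 = 9·354 − 49·65
1 = −49·773 + 107·354
1 = 107·3446 − 477·773
1 = −477·7665 + 1061·3446
1 = 1061·26441 − 3660·7665
1 = −3660·60547 + 8381·26441
1 = 8381·208082 − 28803·60547
1 = −28803·476711 + 65987·208082
1 = 65987·4021770 − 556699·476711
So 476711·(-556699) ≡ 1 (mod 4021770), and -556699 ≡ 3465071 (mod 4021770).

3465071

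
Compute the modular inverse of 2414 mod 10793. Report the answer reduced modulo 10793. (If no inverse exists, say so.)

Run Euclid on (10793, 2414):
10793 = 4×2414 + 1137
2414 = 2×1137 + 140
1137 = 8×140 + 17
140 = 8×17 + 4
17 = 4×4 + 1
4 = 4×1 + 0
gcd = 1, so the inverse exists. Back-substitute:
1 = 17 − 4·4
1 = −4·140 + 33·17
1 = 33·1137 − 268·140
1 = −268·2414 + 569·1137
1 = 569·10793 − 2544·2414
So 2414·(-2544) ≡ 1 (mod 10793), and -2544 ≡ 8249 (mod 10793).

8249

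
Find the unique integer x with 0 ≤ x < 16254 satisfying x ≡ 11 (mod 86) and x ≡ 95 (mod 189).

Write x = 11 + 86·k. Then 86·k ≡ 95 − 11 ≡ 84 (mod 189).
Need 86⁻¹ mod 189. Extended Euclid on (189, 86):
189 = 2×86 + 17
86 = 5×17 + 1
17 = 17×1 + 0
Back-substitute:
1 = 86 − 5·17
1 = −5·189 + 11·86
86⁻¹ ≡ 11 (mod 189), so k ≡ 11·84 ≡ 168 (mod 189).
x = 11 + 86·168 = 14459.

14459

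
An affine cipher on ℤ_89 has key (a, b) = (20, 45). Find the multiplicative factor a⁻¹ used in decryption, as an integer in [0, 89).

Run Euclid on (89, 20):
89 = 4·20 + 9
20 = 2·9 + 2
9 = 4·2 + 1
2 = 2·1 + 0
The gcd is 1. Working backward:
1 = 9 − 4·2
1 = −4·20 + 9·9
1 = 9·89 − 40·20
Hence 20⁻¹ ≡ -40 ≡ 49 (mod 89).

49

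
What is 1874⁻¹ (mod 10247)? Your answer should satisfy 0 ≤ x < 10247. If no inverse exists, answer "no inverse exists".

Apply the Euclidean algorithm to 10247 and 1874:
10247 = 5·1874 + 877
1874 = 2·877 + 120
877 = 7·120 + 37
120 = 3·37 + 9
37 = 4·9 + 1
9 = 9·1 + 0
The gcd is 1. Working backward:
1 = 37 − 4·9
1 = −4·120 + 13·37
1 = 13·877 − 95·120
1 = −95·1874 + 203·877
1 = 203·10247 − 1110·1874
Hence 1874⁻¹ ≡ -1110 ≡ 9137 (mod 10247).

9137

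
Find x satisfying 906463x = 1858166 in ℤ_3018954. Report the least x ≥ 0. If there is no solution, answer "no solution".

First find gcd(906463, 3018954):
3018954 = 3·906463 + 299565
906463 = 3·299565 + 7768
299565 = 38·7768 + 4381
7768 = 1·4381 + 3387
4381 = 1·3387 + 994
3387 = 3·994 + 405
994 = 2·405 + 184
405 = 2·184 + 37
184 = 4·37 + 36
37 = 1·36 + 1
36 = 36·1 + 0
gcd = 1, so a unique solution mod 3018954 exists.
Back-substitute for the Bézout coefficients:
1 = 37 − 36
1 = −184 + 5·37
1 = 5·405 − 11·184
1 = −11·994 + 27·405
1 = 27·3387 − 92·994
1 = −92·4381 + 119·3387
1 = 119·7768 − 211·4381
1 = −211·299565 + 8137·7768
1 = 8137·906463 − 24622·299565
1 = −24622·3018954 + 82003·906463
So 906463·(82003) ≡ 1 (mod 3018954), giving 906463⁻¹ ≡ 82003.
x ≡ 906463⁻¹·1858166 ≡ 82003·1858166 ≡ 2540210 (mod 3018954).

2540210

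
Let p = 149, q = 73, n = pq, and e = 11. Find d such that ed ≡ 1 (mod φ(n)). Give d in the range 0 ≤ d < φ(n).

φ(n) = (p−1)(q−1) = 148·72 = 10656.
Need d with 11·d ≡ 1 (mod 10656). Apply the extended Euclidean algorithm:
10656 = 968×11 + 8
11 = 1×8 + 3
8 = 2×3 + 2
3 = 1×2 + 1
2 = 2×1 + 0
Back-substitute:
1 = 3 − 2
1 = −8 + 3·3
1 = 3·11 − 4·8
1 = −4·10656 + 3875·11
So 11·3875 ≡ 1 (mod 10656), hence d = 3875.

3875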